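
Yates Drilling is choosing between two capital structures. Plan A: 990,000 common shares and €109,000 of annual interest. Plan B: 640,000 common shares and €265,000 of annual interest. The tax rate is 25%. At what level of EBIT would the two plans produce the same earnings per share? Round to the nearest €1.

€550,257

At indifference, (EBIT − 109,000)(1 − t)/990,000 = (EBIT − 265,000)(1 − t)/640,000.
Cancelling (1 − t) and cross-multiplying: 640,000·(EBIT − 109,000) = 990,000·(EBIT − 265,000).
Solving, EBIT = (265,000·990,000 − 109,000·640,000) / (990,000 − 640,000) = 192,590,000,000 / 350,000 = 550,257.14.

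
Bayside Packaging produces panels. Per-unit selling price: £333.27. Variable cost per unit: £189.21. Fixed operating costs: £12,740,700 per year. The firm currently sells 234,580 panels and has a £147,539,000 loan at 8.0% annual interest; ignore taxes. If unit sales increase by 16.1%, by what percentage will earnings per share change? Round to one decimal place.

+58.8%

Total contribution margin = 234,580 × £144.06 = £33,793,594.80.
Subtracting fixed costs: EBIT = £33,793,594.80 − £12,740,700 = £21,052,894.80.
Interest = £11,803,120.00, so EBIT − I = £9,249,774.80.
DCL = total CM / (EBIT − I) = £33,793,594.80 / £9,249,774.80 = 3.6535.
%ΔEPS = DCL × %ΔSales = 3.6535 × +16.1% = +58.8%.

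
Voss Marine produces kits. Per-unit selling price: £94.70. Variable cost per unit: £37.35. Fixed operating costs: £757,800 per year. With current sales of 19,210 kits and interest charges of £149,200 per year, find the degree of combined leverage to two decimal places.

5.66

Contribution at this volume is 19,210 × £57.35 = £1,101,693.50.
EBIT = £1,101,693.50 − £757,800 = £343,893.50. Interest = £149,200.00.
DOL = £1,101,693.50 ÷ £343,893.50 = 3.2036; DFL = £343,893.50 ÷ £194,693.50 = 1.7663.
DCL = DOL × DFL = 3.2036 × 1.7663 = 5.6585.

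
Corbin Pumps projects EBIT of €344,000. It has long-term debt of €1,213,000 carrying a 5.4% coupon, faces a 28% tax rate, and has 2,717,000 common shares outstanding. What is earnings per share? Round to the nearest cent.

Pre-tax income = €344,000 − €65,502.00 = €278,498.00.
Net income = €278,498.00 × (1 − 0.28) = €200,518.56.
EPS = €200,518.56 ÷ 2,717,000 = €0.07.

€0.07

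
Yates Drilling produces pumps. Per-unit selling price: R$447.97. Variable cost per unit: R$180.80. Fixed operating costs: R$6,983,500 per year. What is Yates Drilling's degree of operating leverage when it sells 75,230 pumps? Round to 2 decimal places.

At 75,230 units, contribution = 75,230 × R$267.17 = R$20,099,199.10.
Subtracting fixed costs: EBIT = R$20,099,199.10 − R$6,983,500 = R$13,115,699.10.
So DOL = total CM / EBIT = R$20,099,199.10 / R$13,115,699.10 = 1.5325.

1.53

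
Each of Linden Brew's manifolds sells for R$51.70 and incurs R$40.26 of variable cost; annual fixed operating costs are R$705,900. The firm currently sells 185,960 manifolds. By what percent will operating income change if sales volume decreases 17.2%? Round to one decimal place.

-25.7%

Contribution at this volume is 185,960 × R$11.44 = R$2,127,382.40.
EBIT = R$2,127,382.40 − R$705,900 = R$1,421,482.40.
So DOL = total CM / EBIT = R$2,127,382.40 / R$1,421,482.40 = 1.4966.
Operating income changes by 1.4966 × -17.2% = -25.7%.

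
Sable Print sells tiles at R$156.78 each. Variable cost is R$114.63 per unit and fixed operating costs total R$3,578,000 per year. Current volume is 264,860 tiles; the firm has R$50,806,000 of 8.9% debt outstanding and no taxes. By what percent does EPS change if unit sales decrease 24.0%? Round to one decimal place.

-87.4%

At 264,860 units, contribution = 264,860 × R$42.15 = R$11,163,849.00.
Operating income = contribution − fixed costs = R$11,163,849.00 − R$3,578,000 = R$7,585,849.00.
After interest of R$4,521,734.00, pre-tax earnings = R$3,064,115.00.
DCL = total CM / (EBIT − I) = R$11,163,849.00 / R$3,064,115.00 = 3.6434.
EPS therefore changes by 3.6434 × (-24.0%) = -87.4%.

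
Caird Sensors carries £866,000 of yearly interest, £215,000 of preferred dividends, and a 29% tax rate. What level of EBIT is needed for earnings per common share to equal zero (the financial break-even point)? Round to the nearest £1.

Grossing the preferred dividend up to pre-tax terms: £215,000 / (1 − 0.29) = £302,816.90.
EPS = 0 when EBIT covers interest plus the pre-tax preferred burden: £866,000 + £302,816.90 = £1,168,816.90.

£1,168,817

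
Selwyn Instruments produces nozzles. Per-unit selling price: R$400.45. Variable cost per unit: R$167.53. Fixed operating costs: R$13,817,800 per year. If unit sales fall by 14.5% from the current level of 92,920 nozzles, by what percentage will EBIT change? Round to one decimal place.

-40.1%

At 92,920 units, contribution = 92,920 × R$232.92 = R$21,642,926.40.
Operating income = contribution − fixed costs = R$21,642,926.40 − R$13,817,800 = R$7,825,126.40.
So DOL = total CM / EBIT = R$21,642,926.40 / R$7,825,126.40 = 2.7658.
So EBIT moves 2.7658 × (-14.5%) = -40.1%.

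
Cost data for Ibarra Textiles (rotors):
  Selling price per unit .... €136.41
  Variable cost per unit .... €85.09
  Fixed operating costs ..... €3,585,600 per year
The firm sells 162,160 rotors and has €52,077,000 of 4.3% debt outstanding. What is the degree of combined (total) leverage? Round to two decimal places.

3.33

At 162,160 units, contribution = 162,160 × €51.32 = €8,322,051.20.
EBIT = €8,322,051.20 − €3,585,600 = €4,736,451.20. Interest = €2,239,311.00, so EBIT − I = €2,497,140.20.
Degree of total leverage = total CM / (EBIT − interest) = €8,322,051.20 / €2,497,140.20 = 3.3326.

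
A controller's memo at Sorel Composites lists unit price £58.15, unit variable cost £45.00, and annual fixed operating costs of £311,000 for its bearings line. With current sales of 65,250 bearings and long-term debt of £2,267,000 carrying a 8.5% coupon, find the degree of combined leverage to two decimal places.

At 65,250 units, contribution = 65,250 × £13.15 = £858,037.50.
Subtracting fixed costs: EBIT = £858,037.50 − £311,000 = £547,037.50. Interest = £192,695.00.
DOL = £858,037.50 ÷ £547,037.50 = 1.5685; DFL = £547,037.50 ÷ £354,342.50 = 1.5438.
DCL = DOL × DFL = 1.5685 × 1.5438 = 2.4215.

2.42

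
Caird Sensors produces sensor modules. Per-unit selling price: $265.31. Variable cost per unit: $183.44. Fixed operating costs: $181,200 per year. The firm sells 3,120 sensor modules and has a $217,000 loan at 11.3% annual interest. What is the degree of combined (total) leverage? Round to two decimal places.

5.14

Total contribution margin = 3,120 × $81.87 = $255,434.40.
Subtracting fixed costs: EBIT = $255,434.40 − $181,200 = $74,234.40. Interest = $24,521.00, so EBIT − I = $49,713.40.
DCL = contribution ÷ (EBIT − I) = $255,434.40 ÷ $49,713.40 = 5.1381.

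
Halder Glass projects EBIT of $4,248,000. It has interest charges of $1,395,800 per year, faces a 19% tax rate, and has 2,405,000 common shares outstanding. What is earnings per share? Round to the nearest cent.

Interest = $1,395,800.00, so EBT = $4,248,000 − $1,395,800.00 = $2,852,200.00.
After tax at 19%: net income = $2,852,200.00 × 0.81 = $2,310,282.00.
EPS = $2,310,282.00 ÷ 2,405,000 = $0.96.

$0.96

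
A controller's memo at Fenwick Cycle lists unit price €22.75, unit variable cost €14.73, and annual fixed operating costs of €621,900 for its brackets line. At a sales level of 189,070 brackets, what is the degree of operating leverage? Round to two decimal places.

1.70

Contribution at this volume is 189,070 × €8.02 = €1,516,341.40.
Operating income = contribution − fixed costs = €1,516,341.40 − €621,900 = €894,441.40.
So DOL = total CM / EBIT = €1,516,341.40 / €894,441.40 = 1.6953.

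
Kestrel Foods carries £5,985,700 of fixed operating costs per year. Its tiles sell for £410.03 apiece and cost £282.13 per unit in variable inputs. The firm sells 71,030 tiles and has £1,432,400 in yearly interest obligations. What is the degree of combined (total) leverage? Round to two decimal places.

Contribution at this volume is 71,030 × £127.90 = £9,084,737.00.
Subtracting fixed costs: EBIT = £9,084,737.00 − £5,985,700 = £3,099,037.00. Interest = £1,432,400.00.
DOL = £9,084,737.00 ÷ £3,099,037.00 = 2.9315; DFL = £3,099,037.00 ÷ £1,666,637.00 = 1.8595.
DCL = DOL × DFL = 2.9315 × 1.8595 = 5.4511.

5.45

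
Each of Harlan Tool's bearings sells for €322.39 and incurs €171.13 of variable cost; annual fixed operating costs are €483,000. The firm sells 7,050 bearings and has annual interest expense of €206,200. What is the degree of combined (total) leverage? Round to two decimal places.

2.83

At 7,050 units, contribution = 7,050 × €151.26 = €1,066,383.00.
Operating income = contribution − fixed costs = €1,066,383.00 − €483,000 = €583,383.00. Interest = €206,200.00.
DOL = €1,066,383.00 ÷ €583,383.00 = 1.8279; DFL = €583,383.00 ÷ €377,183.00 = 1.5467.
DCL = DOL × DFL = 1.8279 × 1.5467 = 2.8272.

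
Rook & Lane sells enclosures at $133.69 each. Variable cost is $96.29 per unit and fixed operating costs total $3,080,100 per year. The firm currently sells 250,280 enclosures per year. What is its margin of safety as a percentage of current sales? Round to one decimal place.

67.1%

Contribution margin per unit = $133.69 − $96.29 = $37.40. Break-even units = $3,080,100 ÷ $37.40 = 82,355.61; break-even revenue = 82,355.61 × $133.69 = $11,010,122.17.
Current sales = 250,280 × $133.69 = $33,459,933.20.
Margin of safety = ($33,459,933.20 − $11,010,122.17) ÷ $33,459,933.20 = 67.1%.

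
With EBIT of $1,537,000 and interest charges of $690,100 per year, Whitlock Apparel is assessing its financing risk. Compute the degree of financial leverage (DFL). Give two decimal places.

Annual interest charges come to $690,100.00.
DFL = EBIT ÷ (EBIT − I) = $1,537,000 ÷ ($1,537,000 − $690,100.00) = $1,537,000 ÷ $846,900.00 = 1.8149.

1.81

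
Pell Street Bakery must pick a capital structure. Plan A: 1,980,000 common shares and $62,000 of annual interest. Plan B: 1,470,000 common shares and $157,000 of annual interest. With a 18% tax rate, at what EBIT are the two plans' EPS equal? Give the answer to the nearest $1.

Set EPS_A = EPS_B: (EBIT − $62,000)(1 − 0.18) ÷ 1,980,000 = (EBIT − $157,000)(1 − 0.18) ÷ 1,470,000.
Cancelling (1 − t) and cross-multiplying: 1,470,000·(EBIT − 62,000) = 1,980,000·(EBIT − 157,000).
EBIT × (1,980,000 − 1,470,000) = 157,000 × 1,980,000 − 62,000 × 1,470,000 = 219,720,000,000, so EBIT = 219,720,000,000 ÷ 510,000 = 430,823.53.

$430,824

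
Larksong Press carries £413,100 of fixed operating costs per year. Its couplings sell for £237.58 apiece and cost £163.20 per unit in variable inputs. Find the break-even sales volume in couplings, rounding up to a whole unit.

Unit CM = price − variable cost = £237.58 − £163.20 = £74.38.
Break-even Q = £413,100 / £74.38 = 5,553.91 → 5,554 couplings.

5,554 couplings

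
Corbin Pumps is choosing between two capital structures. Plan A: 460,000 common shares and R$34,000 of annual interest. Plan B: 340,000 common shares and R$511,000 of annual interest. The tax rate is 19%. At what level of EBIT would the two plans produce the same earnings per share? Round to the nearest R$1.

R$1,862,500

At indifference, (EBIT − 34,000)(1 − t)/460,000 = (EBIT − 511,000)(1 − t)/340,000.
Cancelling (1 − t) and cross-multiplying: 340,000·(EBIT − 34,000) = 460,000·(EBIT − 511,000).
Solving, EBIT = (511,000·460,000 − 34,000·340,000) / (460,000 − 340,000) = 223,500,000,000 / 120,000 = 1,862,500.00.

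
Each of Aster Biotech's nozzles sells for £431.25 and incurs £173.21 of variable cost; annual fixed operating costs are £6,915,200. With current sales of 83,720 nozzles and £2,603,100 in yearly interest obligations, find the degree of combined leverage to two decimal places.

Total contribution margin = 83,720 × £258.04 = £21,603,108.80.
Operating income = contribution − fixed costs = £21,603,108.80 − £6,915,200 = £14,687,908.80. Interest = £2,603,100.00.
DOL = £21,603,108.80 ÷ £14,687,908.80 = 1.4708; DFL = £14,687,908.80 ÷ £12,084,808.80 = 1.2154.
Combined leverage = 1.4708 × 1.2154 = 1.7876.

1.79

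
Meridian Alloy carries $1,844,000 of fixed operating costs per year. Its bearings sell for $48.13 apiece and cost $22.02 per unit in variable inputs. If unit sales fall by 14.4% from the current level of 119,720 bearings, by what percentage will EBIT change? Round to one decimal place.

-35.1%

At 119,720 units, contribution = 119,720 × $26.11 = $3,125,889.20.
EBIT = $3,125,889.20 − $1,844,000 = $1,281,889.20.
DOL = contribution ÷ EBIT = $3,125,889.20 ÷ $1,281,889.20 = 2.4385.
Operating income changes by 2.4385 × -14.4% = -35.1%.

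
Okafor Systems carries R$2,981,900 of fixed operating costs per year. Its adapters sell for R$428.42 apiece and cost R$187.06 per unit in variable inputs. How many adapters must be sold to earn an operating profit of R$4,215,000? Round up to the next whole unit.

Contribution margin per unit = R$428.42 − R$187.06 = R$241.36.
Units = (FC + target) / CM = (R$2,981,900 + R$4,215,000) / R$241.36 = 29,818.11, so 29,819 adapters.

29,819 adapters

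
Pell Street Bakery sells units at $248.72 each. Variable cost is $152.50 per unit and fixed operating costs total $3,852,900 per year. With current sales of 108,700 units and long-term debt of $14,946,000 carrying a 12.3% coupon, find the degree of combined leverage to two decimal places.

2.19

Total contribution margin = 108,700 × $96.22 = $10,459,114.00.
Subtracting fixed costs: EBIT = $10,459,114.00 − $3,852,900 = $6,606,214.00. Interest = $1,838,358.00, so EBIT − I = $4,767,856.00.
DCL = contribution ÷ (EBIT − I) = $10,459,114.00 ÷ $4,767,856.00 = 2.1937.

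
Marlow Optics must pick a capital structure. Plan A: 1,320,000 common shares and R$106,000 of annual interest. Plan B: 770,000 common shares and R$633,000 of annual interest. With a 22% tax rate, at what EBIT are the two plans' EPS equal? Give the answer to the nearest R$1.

At indifference, (EBIT − 106,000)(1 − t)/1,320,000 = (EBIT − 633,000)(1 − t)/770,000.
Cancelling (1 − t) and cross-multiplying: 770,000·(EBIT − 106,000) = 1,320,000·(EBIT − 633,000).
Solving, EBIT = (633,000·1,320,000 − 106,000·770,000) / (1,320,000 − 770,000) = 753,940,000,000 / 550,000 = 1,370,800.00.

R$1,370,800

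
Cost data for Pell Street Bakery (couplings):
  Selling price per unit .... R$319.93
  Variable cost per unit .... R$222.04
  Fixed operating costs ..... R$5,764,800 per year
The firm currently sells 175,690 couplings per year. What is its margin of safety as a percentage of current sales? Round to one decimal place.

Each unit contributes R$319.93 − R$222.04 = R$97.89. Break-even units = R$5,764,800 ÷ R$97.89 = 58,890.59; break-even revenue = 58,890.59 × R$319.93 = R$18,840,866.93.
Current sales = 175,690 × R$319.93 = R$56,208,501.70.
Margin of safety = (R$56,208,501.70 − R$18,840,866.93) ÷ R$56,208,501.70 = 66.5%.

66.5%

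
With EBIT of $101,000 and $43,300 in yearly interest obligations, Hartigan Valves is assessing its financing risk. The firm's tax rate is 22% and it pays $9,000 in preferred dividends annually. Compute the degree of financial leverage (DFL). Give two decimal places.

2.19

Interest = $43,300.00.
Pre-tax preferred-dividend burden = $9,000 ÷ (1 − 0.22) = $11,538.46.
DFL = EBIT ÷ [EBIT − I − D_p/(1−t)] = $101,000 ÷ [$101,000 − $43,300.00 − $11,538.46] = $101,000 ÷ $46,161.54 = 2.1880.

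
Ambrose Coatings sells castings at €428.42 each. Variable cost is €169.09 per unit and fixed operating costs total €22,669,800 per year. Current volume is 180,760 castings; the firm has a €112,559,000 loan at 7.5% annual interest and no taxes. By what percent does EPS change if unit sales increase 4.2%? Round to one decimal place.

Contribution at this volume is 180,760 × €259.33 = €46,876,490.80.
EBIT = €46,876,490.80 − €22,669,800 = €24,206,690.80.
After interest of €8,441,925.00, pre-tax earnings = €15,764,765.80.
Degree of combined leverage = contribution ÷ (EBIT − I) = €46,876,490.80 ÷ €15,764,765.80 = 2.9735.
EPS therefore changes by 2.9735 × (+4.2%) = +12.5%.

+12.5%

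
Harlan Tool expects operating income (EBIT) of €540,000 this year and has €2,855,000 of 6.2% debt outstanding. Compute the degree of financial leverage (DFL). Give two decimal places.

1.49

Interest = €177,010.00.
Degree of financial leverage = EBIT / (EBIT − interest) = €540,000 / €362,990.00 = 1.4876.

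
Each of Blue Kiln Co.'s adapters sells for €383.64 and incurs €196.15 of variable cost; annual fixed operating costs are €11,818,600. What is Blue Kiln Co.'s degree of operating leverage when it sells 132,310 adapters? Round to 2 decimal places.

At 132,310 units, contribution = 132,310 × €187.49 = €24,806,801.90.
EBIT = €24,806,801.90 − €11,818,600 = €12,988,201.90.
DOL = contribution ÷ EBIT = €24,806,801.90 ÷ €12,988,201.90 = 1.9099.

1.91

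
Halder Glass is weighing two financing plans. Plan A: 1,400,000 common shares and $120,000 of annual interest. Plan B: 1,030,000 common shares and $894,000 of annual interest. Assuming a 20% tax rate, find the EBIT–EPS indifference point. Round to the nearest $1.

Set EPS_A = EPS_B: (EBIT − $120,000)(1 − 0.20) ÷ 1,400,000 = (EBIT − $894,000)(1 − 0.20) ÷ 1,030,000.
The (1 − t) factor cancels: (EBIT − 120,000) × 1,030,000 = (EBIT − 894,000) × 1,400,000.
Solving, EBIT = (894,000·1,400,000 − 120,000·1,030,000) / (1,400,000 − 1,030,000) = 1,128,000,000,000 / 370,000 = 3,048,648.65.

$3,048,649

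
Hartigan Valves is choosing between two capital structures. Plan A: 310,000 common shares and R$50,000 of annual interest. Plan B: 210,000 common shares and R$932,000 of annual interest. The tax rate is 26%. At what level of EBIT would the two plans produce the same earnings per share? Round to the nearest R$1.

R$2,784,200

Set EPS_A = EPS_B: (EBIT − R$50,000)(1 − 0.26) ÷ 310,000 = (EBIT − R$932,000)(1 − 0.26) ÷ 210,000.
The (1 − t) factor cancels: (EBIT − 50,000) × 210,000 = (EBIT − 932,000) × 310,000.
EBIT × (310,000 − 210,000) = 932,000 × 310,000 − 50,000 × 210,000 = 278,420,000,000, so EBIT = 278,420,000,000 ÷ 100,000 = 2,784,200.00.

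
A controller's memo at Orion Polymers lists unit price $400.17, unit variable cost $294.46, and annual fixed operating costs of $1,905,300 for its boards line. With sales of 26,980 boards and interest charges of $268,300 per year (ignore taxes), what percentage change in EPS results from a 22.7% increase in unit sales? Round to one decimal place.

Total contribution margin = 26,980 × $105.71 = $2,852,055.80.
Operating income = contribution − fixed costs = $2,852,055.80 − $1,905,300 = $946,755.80.
After interest of $268,300.00, pre-tax earnings = $678,455.80.
Degree of combined leverage = contribution ÷ (EBIT − I) = $2,852,055.80 ÷ $678,455.80 = 4.2037.
%ΔEPS = DCL × %ΔSales = 4.2037 × +22.7% = +95.4%.

+95.4%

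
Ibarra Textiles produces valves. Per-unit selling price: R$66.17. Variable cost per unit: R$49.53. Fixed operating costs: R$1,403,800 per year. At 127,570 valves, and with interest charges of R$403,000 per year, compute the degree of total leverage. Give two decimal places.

At 127,570 units, contribution = 127,570 × R$16.64 = R$2,122,764.80.
EBIT = R$2,122,764.80 − R$1,403,800 = R$718,964.80. Interest = R$403,000.00.
DOL = R$2,122,764.80 ÷ R$718,964.80 = 2.9525; DFL = R$718,964.80 ÷ R$315,964.80 = 2.2755.
DCL = DOL × DFL = 2.9525 × 2.2755 = 6.7184.

6.72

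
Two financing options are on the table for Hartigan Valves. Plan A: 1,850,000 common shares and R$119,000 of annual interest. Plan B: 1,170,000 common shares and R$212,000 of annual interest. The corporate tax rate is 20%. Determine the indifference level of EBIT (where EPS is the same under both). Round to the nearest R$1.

R$372,015

Set EPS_A = EPS_B: (EBIT − R$119,000)(1 − 0.20) ÷ 1,850,000 = (EBIT − R$212,000)(1 − 0.20) ÷ 1,170,000.
The (1 − t) factor cancels: (EBIT − 119,000) × 1,170,000 = (EBIT − 212,000) × 1,850,000.
EBIT × (1,850,000 − 1,170,000) = 212,000 × 1,850,000 − 119,000 × 1,170,000 = 252,970,000,000, so EBIT = 252,970,000,000 ÷ 680,000 = 372,014.71.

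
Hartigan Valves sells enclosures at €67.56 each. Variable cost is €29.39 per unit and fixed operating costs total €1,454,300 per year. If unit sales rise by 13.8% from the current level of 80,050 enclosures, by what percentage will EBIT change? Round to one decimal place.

At 80,050 units, contribution = 80,050 × €38.17 = €3,055,508.50.
Subtracting fixed costs: EBIT = €3,055,508.50 − €1,454,300 = €1,601,208.50.
So DOL = total CM / EBIT = €3,055,508.50 / €1,601,208.50 = 1.9083.
So EBIT moves 1.9083 × (+13.8%) = +26.3%.

+26.3%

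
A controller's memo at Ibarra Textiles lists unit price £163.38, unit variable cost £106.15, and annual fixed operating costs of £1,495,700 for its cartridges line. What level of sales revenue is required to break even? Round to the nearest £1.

£4,269,919

Contribution margin per unit = £163.38 − £106.15 = £57.23, a CM ratio of £57.23 ÷ £163.38 = 0.3503.
Break-even revenue = fixed costs × price ÷ CM = £1,495,700 × £163.38 ÷ £57.23 = £4,269,919.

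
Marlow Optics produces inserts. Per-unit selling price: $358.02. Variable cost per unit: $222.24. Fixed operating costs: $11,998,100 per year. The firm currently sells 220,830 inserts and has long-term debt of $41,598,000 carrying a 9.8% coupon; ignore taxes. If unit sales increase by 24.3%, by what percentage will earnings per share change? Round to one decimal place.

At 220,830 units, contribution = 220,830 × $135.78 = $29,984,297.40.
Operating income = contribution − fixed costs = $29,984,297.40 − $11,998,100 = $17,986,197.40.
Interest = $4,076,604.00, so EBIT − I = $13,909,593.40.
Degree of combined leverage = contribution ÷ (EBIT − I) = $29,984,297.40 ÷ $13,909,593.40 = 2.1557.
EPS therefore changes by 2.1557 × (+24.3%) = +52.4%.

+52.4%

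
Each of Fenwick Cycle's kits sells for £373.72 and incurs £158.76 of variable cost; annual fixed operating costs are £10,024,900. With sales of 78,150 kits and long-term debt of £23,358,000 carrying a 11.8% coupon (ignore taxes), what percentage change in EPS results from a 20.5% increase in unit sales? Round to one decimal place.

Contribution at this volume is 78,150 × £214.96 = £16,799,124.00.
EBIT = £16,799,124.00 − £10,024,900 = £6,774,224.00.
After interest of £2,756,244.00, pre-tax earnings = £4,017,980.00.
DCL = total CM / (EBIT − I) = £16,799,124.00 / £4,017,980.00 = 4.1810.
EPS therefore changes by 4.1810 × (+20.5%) = +85.7%.

+85.7%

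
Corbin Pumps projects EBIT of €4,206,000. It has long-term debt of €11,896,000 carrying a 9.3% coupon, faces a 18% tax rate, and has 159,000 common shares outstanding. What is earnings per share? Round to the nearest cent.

€15.99

Pre-tax income = €4,206,000 − €1,106,328.00 = €3,099,672.00.
Net income = €3,099,672.00 × (1 − 0.18) = €2,541,731.04.
Per share: €2,541,731.04 / 159,000 shares = €15.99.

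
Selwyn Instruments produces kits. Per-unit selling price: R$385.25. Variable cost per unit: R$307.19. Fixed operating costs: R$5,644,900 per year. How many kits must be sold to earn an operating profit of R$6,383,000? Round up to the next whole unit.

154,086 kits

Unit CM = price − variable cost = R$385.25 − R$307.19 = R$78.06.
Required volume = (fixed costs + target profit) ÷ CM = (R$5,644,900 + R$6,383,000) ÷ R$78.06 = 154,085.32, so 154,086 kits.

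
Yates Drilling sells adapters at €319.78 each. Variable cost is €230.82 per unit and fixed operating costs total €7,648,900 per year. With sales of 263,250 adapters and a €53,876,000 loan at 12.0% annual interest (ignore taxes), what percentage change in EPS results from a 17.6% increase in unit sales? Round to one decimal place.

At 263,250 units, contribution = 263,250 × €88.96 = €23,418,720.00.
EBIT = €23,418,720.00 − €7,648,900 = €15,769,820.00.
Interest = €6,465,120.00, so EBIT − I = €9,304,700.00.
Degree of combined leverage = contribution ÷ (EBIT − I) = €23,418,720.00 ÷ €9,304,700.00 = 2.5169.
%ΔEPS = DCL × %ΔSales = 2.5169 × +17.6% = +44.3%.

+44.3%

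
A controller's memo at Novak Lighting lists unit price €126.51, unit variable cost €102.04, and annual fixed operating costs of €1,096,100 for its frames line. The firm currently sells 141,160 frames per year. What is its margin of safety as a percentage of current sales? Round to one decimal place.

Contribution margin per unit = €126.51 − €102.04 = €24.47. Break-even units = €1,096,100 ÷ €24.47 = 44,793.62; break-even revenue = 44,793.62 × €126.51 = €5,666,841.48.
Actual sales revenue = 141,160 × €126.51 = €17,858,151.60.
Margin of safety = (€17,858,151.60 − €5,666,841.48) ÷ €17,858,151.60 = 68.3%.

68.3%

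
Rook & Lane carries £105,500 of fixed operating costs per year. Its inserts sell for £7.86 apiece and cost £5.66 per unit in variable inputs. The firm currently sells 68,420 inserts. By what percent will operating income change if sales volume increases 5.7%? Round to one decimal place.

+19.1%

At 68,420 units, contribution = 68,420 × £2.20 = £150,524.00.
EBIT = £150,524.00 − £105,500 = £45,024.00.
DOL = contribution ÷ EBIT = £150,524.00 ÷ £45,024.00 = 3.3432.
So EBIT moves 3.3432 × (+5.7%) = +19.1%.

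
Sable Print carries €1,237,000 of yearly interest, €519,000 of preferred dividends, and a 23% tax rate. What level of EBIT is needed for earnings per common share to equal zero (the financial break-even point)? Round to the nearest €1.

Preferred dividends are paid after tax, so their pre-tax equivalent is €519,000 ÷ (1 − 0.23) = €674,025.97.
Financial break-even EBIT = interest + D_p ÷ (1 − t) = €1,237,000 + €674,025.97 = €1,911,025.97.

€1,911,026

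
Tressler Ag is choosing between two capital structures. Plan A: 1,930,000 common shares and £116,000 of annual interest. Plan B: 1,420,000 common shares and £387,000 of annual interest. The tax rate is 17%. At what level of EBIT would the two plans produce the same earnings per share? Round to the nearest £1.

£1,141,549

Set EPS_A = EPS_B: (EBIT − £116,000)(1 − 0.17) ÷ 1,930,000 = (EBIT − £387,000)(1 − 0.17) ÷ 1,420,000.
The (1 − t) factor cancels: (EBIT − 116,000) × 1,420,000 = (EBIT − 387,000) × 1,930,000.
EBIT × (1,930,000 − 1,420,000) = 387,000 × 1,930,000 − 116,000 × 1,420,000 = 582,190,000,000, so EBIT = 582,190,000,000 ÷ 510,000 = 1,141,549.02.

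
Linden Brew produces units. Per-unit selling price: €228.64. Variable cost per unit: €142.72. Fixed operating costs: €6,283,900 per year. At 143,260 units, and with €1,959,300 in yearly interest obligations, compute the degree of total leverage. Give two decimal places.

3.03

Contribution at this volume is 143,260 × €85.92 = €12,308,899.20.
Subtracting fixed costs: EBIT = €12,308,899.20 − €6,283,900 = €6,024,999.20. Interest = €1,959,300.00, so EBIT − I = €4,065,699.20.
DCL = contribution ÷ (EBIT − I) = €12,308,899.20 ÷ €4,065,699.20 = 3.0275.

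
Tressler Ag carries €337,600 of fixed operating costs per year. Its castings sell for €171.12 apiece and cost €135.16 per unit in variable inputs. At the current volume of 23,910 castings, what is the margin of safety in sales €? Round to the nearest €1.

Contribution margin per unit = €171.12 − €135.16 = €35.96. Break-even units = €337,600 ÷ €35.96 = 9,388.21; break-even revenue = 9,388.21 × €171.12 = €1,606,510.34.
Current sales = 23,910 × €171.12 = €4,091,479.20.
Margin of safety = €4,091,479.20 − €1,606,510.34 = €2,484,969.

€2,484,969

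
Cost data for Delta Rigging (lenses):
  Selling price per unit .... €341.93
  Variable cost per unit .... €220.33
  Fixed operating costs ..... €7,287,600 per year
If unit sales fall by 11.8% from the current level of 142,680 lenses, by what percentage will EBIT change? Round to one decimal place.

Total contribution margin = 142,680 × €121.60 = €17,349,888.00.
Subtracting fixed costs: EBIT = €17,349,888.00 − €7,287,600 = €10,062,288.00.
DOL = contribution ÷ EBIT = €17,349,888.00 ÷ €10,062,288.00 = 1.7242.
So EBIT moves 1.7242 × (-11.8%) = -20.3%.

-20.3%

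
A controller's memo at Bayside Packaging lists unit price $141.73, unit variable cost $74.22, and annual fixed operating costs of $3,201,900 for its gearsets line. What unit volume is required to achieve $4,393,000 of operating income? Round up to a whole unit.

112,501 gearsets

Each unit contributes $141.73 − $74.22 = $67.51.
Required volume = (fixed costs + target profit) ÷ CM = ($3,201,900 + $4,393,000) ÷ $67.51 = 112,500.37, so 112,501 gearsets.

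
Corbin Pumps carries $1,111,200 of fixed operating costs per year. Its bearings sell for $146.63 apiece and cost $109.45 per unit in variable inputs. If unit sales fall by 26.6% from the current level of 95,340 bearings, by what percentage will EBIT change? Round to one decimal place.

-38.7%

Contribution at this volume is 95,340 × $37.18 = $3,544,741.20.
Subtracting fixed costs: EBIT = $3,544,741.20 − $1,111,200 = $2,433,541.20.
So DOL = total CM / EBIT = $3,544,741.20 / $2,433,541.20 = 1.4566.
%ΔEBIT = DOL × %ΔSales = 1.4566 × -26.6% = -38.7%.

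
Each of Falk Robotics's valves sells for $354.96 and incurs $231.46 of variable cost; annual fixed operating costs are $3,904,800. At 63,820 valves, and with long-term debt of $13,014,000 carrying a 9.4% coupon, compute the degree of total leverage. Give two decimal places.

2.86

Contribution at this volume is 63,820 × $123.50 = $7,881,770.00.
Subtracting fixed costs: EBIT = $7,881,770.00 − $3,904,800 = $3,976,970.00. Interest = $1,223,316.00, so EBIT − I = $2,753,654.00.
Degree of total leverage = total CM / (EBIT − interest) = $7,881,770.00 / $2,753,654.00 = 2.8623.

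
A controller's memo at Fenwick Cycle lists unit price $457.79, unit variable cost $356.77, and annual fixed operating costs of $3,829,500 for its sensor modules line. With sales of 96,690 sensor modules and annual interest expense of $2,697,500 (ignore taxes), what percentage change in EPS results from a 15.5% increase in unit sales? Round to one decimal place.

Contribution at this volume is 96,690 × $101.02 = $9,767,623.80.
Operating income = contribution − fixed costs = $9,767,623.80 − $3,829,500 = $5,938,123.80.
Interest = $2,697,500.00, so EBIT − I = $3,240,623.80.
DCL = total CM / (EBIT − I) = $9,767,623.80 / $3,240,623.80 = 3.0141.
%ΔEPS = DCL × %ΔSales = 3.0141 × +15.5% = +46.7%.

+46.7%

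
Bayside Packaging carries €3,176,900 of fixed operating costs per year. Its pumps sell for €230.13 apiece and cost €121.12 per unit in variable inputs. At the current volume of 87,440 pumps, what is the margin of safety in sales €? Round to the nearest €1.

Unit CM = price − variable cost = €230.13 − €121.12 = €109.01. Break-even units = €3,176,900 ÷ €109.01 = 29,143.20; break-even revenue = 29,143.20 × €230.13 = €6,706,724.13.
Current sales = 87,440 × €230.13 = €20,122,567.20.
Margin of safety = €20,122,567.20 − €6,706,724.13 = €13,415,843.

€13,415,843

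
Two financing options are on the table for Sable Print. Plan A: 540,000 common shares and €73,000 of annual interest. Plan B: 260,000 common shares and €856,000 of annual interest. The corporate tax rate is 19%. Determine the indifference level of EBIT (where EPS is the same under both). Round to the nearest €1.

Set EPS_A = EPS_B: (EBIT − €73,000)(1 − 0.19) ÷ 540,000 = (EBIT − €856,000)(1 − 0.19) ÷ 260,000.
The (1 − t) factor cancels: (EBIT − 73,000) × 260,000 = (EBIT − 856,000) × 540,000.
EBIT × (540,000 − 260,000) = 856,000 × 540,000 − 73,000 × 260,000 = 443,260,000,000, so EBIT = 443,260,000,000 ÷ 280,000 = 1,583,071.43.

€1,583,071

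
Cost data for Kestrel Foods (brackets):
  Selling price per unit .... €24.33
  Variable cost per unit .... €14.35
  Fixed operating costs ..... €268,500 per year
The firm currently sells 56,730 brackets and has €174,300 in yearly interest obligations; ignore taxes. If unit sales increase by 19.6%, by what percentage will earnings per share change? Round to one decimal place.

Total contribution margin = 56,730 × €9.98 = €566,165.40.
Subtracting fixed costs: EBIT = €566,165.40 − €268,500 = €297,665.40.
Interest = €174,300.00, so EBIT − I = €123,365.40.
Degree of combined leverage = contribution ÷ (EBIT − I) = €566,165.40 ÷ €123,365.40 = 4.5893.
%ΔEPS = DCL × %ΔSales = 4.5893 × +19.6% = +90.0%.

+90.0%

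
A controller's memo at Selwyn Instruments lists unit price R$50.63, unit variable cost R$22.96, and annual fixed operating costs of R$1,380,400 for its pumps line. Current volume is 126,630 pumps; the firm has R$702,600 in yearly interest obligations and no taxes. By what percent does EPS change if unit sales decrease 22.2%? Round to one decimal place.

-54.7%

Total contribution margin = 126,630 × R$27.67 = R$3,503,852.10.
Operating income = contribution − fixed costs = R$3,503,852.10 − R$1,380,400 = R$2,123,452.10.
After interest of R$702,600.00, pre-tax earnings = R$1,420,852.10.
Degree of combined leverage = contribution ÷ (EBIT − I) = R$3,503,852.10 ÷ R$1,420,852.10 = 2.4660.
EPS therefore changes by 2.4660 × (-22.2%) = -54.7%.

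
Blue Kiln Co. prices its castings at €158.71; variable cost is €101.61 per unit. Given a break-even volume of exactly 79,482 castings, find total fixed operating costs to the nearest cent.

€4,538,422.20

Contribution margin per unit = €158.71 − €101.61 = €57.10.
Fixed costs = break-even units × CM = 79,482 × €57.10 = €4,538,422.20.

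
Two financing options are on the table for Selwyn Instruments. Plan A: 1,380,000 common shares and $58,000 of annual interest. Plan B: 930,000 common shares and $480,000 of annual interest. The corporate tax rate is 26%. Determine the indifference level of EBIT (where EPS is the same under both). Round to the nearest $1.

$1,352,133

Set EPS_A = EPS_B: (EBIT − $58,000)(1 − 0.26) ÷ 1,380,000 = (EBIT − $480,000)(1 − 0.26) ÷ 930,000.
Cancelling (1 − t) and cross-multiplying: 930,000·(EBIT − 58,000) = 1,380,000·(EBIT − 480,000).
Solving, EBIT = (480,000·1,380,000 − 58,000·930,000) / (1,380,000 − 930,000) = 608,460,000,000 / 450,000 = 1,352,133.33.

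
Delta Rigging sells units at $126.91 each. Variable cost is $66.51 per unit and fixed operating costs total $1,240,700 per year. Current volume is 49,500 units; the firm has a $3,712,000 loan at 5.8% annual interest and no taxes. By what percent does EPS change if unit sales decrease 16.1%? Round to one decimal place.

-31.4%

At 49,500 units, contribution = 49,500 × $60.40 = $2,989,800.00.
EBIT = $2,989,800.00 − $1,240,700 = $1,749,100.00.
After interest of $215,296.00, pre-tax earnings = $1,533,804.00.
DCL = total CM / (EBIT − I) = $2,989,800.00 / $1,533,804.00 = 1.9493.
EPS therefore changes by 1.9493 × (-16.1%) = -31.4%.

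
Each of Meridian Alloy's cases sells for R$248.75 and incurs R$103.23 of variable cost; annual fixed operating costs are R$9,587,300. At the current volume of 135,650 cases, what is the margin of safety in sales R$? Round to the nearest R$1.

R$17,354,531

Each unit contributes R$248.75 − R$103.23 = R$145.52. Break-even units = R$9,587,300 ÷ R$145.52 = 65,883.04; break-even revenue = 65,883.04 × R$248.75 = R$16,388,406.23.
Current sales = 135,650 × R$248.75 = R$33,742,937.50.
Margin of safety = R$33,742,937.50 − R$16,388,406.23 = R$17,354,531.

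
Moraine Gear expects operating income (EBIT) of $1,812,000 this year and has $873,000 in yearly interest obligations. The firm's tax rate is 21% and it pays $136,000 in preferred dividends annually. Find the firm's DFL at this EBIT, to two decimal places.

2.36

Interest = $873,000.00.
Pre-tax preferred-dividend burden = $136,000 ÷ (1 − 0.21) = $172,151.90.
DFL = EBIT ÷ [EBIT − I − D_p/(1−t)] = $1,812,000 ÷ [$1,812,000 − $873,000.00 − $172,151.90] = $1,812,000 ÷ $766,848.10 = 2.3629.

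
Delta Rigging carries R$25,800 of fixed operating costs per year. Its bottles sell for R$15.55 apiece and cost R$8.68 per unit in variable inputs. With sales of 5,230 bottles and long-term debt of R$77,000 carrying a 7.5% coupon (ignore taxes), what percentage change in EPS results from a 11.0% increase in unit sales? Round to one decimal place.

Contribution at this volume is 5,230 × R$6.87 = R$35,930.10.
Operating income = contribution − fixed costs = R$35,930.10 − R$25,800 = R$10,130.10.
Interest = R$5,775.00, so EBIT − I = R$4,355.10.
Degree of combined leverage = contribution ÷ (EBIT − I) = R$35,930.10 ÷ R$4,355.10 = 8.2501.
EPS therefore changes by 8.2501 × (+11.0%) = +90.8%.

+90.8%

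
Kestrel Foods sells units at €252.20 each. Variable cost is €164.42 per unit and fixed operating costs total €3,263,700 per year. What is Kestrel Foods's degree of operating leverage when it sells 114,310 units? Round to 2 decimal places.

Contribution at this volume is 114,310 × €87.78 = €10,034,131.80.
Subtracting fixed costs: EBIT = €10,034,131.80 − €3,263,700 = €6,770,431.80.
DOL = contribution ÷ EBIT = €10,034,131.80 ÷ €6,770,431.80 = 1.4821.

1.48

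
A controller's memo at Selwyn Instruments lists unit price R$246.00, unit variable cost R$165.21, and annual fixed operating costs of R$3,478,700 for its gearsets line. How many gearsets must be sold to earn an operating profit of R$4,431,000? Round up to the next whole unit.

97,905 gearsets

Unit CM = price − variable cost = R$246.00 − R$165.21 = R$80.79.
Units = (FC + target) / CM = (R$3,478,700 + R$4,431,000) / R$80.79 = 97,904.44, so 97,905 gearsets.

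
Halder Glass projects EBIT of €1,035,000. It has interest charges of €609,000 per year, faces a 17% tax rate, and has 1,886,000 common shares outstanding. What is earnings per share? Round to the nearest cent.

€0.19

Interest = €609,000.00, so EBT = €1,035,000 − €609,000.00 = €426,000.00.
Net income = €426,000.00 × (1 − 0.17) = €353,580.00.
Per share: €353,580.00 / 1,886,000 shares = €0.19.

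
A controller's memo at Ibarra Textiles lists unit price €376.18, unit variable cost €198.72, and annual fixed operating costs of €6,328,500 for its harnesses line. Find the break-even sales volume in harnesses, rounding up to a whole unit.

35,662 harnesses

Each unit contributes €376.18 − €198.72 = €177.46.
Units to break even: €6,328,500 ÷ €177.46 = 35,661.56, rounded up to 35,662.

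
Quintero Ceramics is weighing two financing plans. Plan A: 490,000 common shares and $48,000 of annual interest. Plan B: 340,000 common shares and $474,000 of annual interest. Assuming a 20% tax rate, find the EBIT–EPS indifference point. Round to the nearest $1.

At indifference, (EBIT − 48,000)(1 − t)/490,000 = (EBIT − 474,000)(1 − t)/340,000.
The (1 − t) factor cancels: (EBIT − 48,000) × 340,000 = (EBIT − 474,000) × 490,000.
Solving, EBIT = (474,000·490,000 − 48,000·340,000) / (490,000 − 340,000) = 215,940,000,000 / 150,000 = 1,439,600.00.

$1,439,600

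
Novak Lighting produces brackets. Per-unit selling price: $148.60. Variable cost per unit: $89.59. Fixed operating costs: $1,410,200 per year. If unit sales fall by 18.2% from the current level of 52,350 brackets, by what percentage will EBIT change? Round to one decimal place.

Contribution at this volume is 52,350 × $59.01 = $3,089,173.50.
Subtracting fixed costs: EBIT = $3,089,173.50 − $1,410,200 = $1,678,973.50.
DOL = contribution ÷ EBIT = $3,089,173.50 ÷ $1,678,973.50 = 1.8399.
So EBIT moves 1.8399 × (-18.2%) = -33.5%.

-33.5%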